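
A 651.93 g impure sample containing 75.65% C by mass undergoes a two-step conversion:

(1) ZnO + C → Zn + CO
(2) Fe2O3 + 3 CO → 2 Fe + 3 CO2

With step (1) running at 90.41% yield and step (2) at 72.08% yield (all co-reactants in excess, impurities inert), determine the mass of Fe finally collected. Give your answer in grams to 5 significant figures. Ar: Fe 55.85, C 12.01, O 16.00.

Pure C = 651.93 × 0.7565 = 493.185 g.
M(C) = 12.01 g/mol.
M(Fe) = 55.85 g/mol.
n(C) = 493.185 / 12.01 = 41.0645 mol.
Step 1 (C:CO = 1:1): theoretical n(CO) = 41.0645 mol; at 90.41% yield, n(CO) = 37.1264 mol.
Step 2 (CO:Fe = 3:2): theoretical n(Fe) = 24.7510 mol, so theoretical mass = 24.7510 × 55.85 = 1382.34 g.
At 72.08% yield, actual mass of Fe = 1382.34 × 0.7208 = 996.392 g.

996.39 g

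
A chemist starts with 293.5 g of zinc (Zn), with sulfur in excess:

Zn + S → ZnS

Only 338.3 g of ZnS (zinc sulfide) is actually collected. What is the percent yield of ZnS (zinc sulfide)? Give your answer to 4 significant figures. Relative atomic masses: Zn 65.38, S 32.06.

77.34 %

M(Zn) = 65.38 g/mol.
M(ZnS) = 65.38 + 32.06 = 97.44 g/mol.
n(Zn) = 293.50 g / 65.38 g/mol = 4.4891 mol.
From the equation the Zn:ZnS mole ratio is 1:1, so n(ZnS) = 4.4891 × 1/1 = 4.4891 mol.
Mass of ZnS = 4.4891 mol × 97.44 g/mol = 437.42 g.
This is the theoretical yield. Percent yield = 338.3 g / 437.42 g × 100% = 77.340%.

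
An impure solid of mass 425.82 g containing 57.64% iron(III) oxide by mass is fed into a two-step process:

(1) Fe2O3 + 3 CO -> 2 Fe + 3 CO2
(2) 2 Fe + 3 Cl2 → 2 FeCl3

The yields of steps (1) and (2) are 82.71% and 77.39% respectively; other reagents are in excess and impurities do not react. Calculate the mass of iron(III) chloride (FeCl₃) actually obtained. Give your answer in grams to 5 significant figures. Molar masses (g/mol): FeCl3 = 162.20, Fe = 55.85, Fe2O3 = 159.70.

Pure Fe2O3 = 425.82 × 0.5764 = 245.443 g.
n(Fe2O3) = 245.443 / 159.70 = 1.53690 mol.
Step 1 (Fe2O3:Fe = 1:2): theoretical n(Fe) = 3.07380 mol; at 82.71% yield, n(Fe) = 2.54234 mol.
Step 2 (Fe:FeCl3 = 2:2): theoretical n(FeCl3) = 2.54234 mol, so theoretical mass = 2.54234 × 162.20 = 412.367 g.
At 77.39% yield, actual mass of FeCl3 = 412.367 × 0.7739 = 319.131 g.

319.13 g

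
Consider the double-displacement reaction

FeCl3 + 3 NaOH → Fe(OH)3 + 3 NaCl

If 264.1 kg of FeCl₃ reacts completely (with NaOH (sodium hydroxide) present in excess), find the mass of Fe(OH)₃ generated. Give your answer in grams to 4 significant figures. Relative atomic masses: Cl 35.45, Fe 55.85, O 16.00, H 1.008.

174000 g

M(FeCl3) = 55.85 + 3(35.45) = 162.20 g/mol.
M(Fe(OH)3) = 55.85 + 3(16.00) + 3(1.008) = 106.874 g/mol.
Convert: 264.1 kg = 264100 g.
n(FeCl3) = 264100 g / 162.20 g/mol = 1628.2 mol.
From the equation the FeCl3:Fe(OH)3 mole ratio is 1:1, so n(Fe(OH)3) = 1628.2 × 1/1 = 1628.2 mol.
Mass of Fe(OH)3 = 1628.2 mol × 106.874 g/mol = 174020 g.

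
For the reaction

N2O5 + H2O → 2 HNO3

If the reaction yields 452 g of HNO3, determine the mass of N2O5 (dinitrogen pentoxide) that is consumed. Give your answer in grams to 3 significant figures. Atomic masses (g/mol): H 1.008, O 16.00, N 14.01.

387 g

M(HNO3) = 1.008 + 14.01 + 3(16.00) = 63.018 g/mol.
M(N2O5) = 2(14.01) + 5(16.00) = 108.02 g/mol.
n(HNO3) = 452.0 g / 63.018 g/mol = 7.173 mol.
From the equation the HNO3:N2O5 mole ratio is 2:1, so n(N2O5) = 7.173 × 1/2 = 3.586 mol.
Mass of N2O5 = 3.586 mol × 108.02 g/mol = 387.4 g.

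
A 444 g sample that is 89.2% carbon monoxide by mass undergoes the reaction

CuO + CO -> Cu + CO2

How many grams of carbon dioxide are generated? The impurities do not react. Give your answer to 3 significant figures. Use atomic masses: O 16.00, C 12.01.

Mass of pure CO = 444 g × 0.892 = 396.0 g.
M(CO) = 12.01 + 16.00 = 28.01 g/mol.
M(CO2) = 12.01 + 2(16.00) = 44.01 g/mol.
n(CO) = 396.0 g / 28.01 g/mol = 14.14 mol.
From the equation the CO:CO2 mole ratio is 1:1, so n(CO2) = 14.14 × 1/1 = 14.14 mol.
Mass of CO2 = 14.14 mol × 44.01 g/mol = 622.3 g.

622 g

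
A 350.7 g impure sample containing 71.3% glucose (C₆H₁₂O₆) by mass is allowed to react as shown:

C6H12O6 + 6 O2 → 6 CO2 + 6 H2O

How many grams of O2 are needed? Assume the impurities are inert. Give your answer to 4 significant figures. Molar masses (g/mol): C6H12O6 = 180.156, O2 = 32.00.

266.5 g

Mass of pure C6H12O6 = 350.7 g × 0.713 = 250.05 g.
n(C6H12O6) = 250.05 g / 180.156 g/mol = 1.3880 mol.
From the equation the C6H12O6:O2 mole ratio is 1:6, so n(O2) = 1.3880 × 6/1 = 8.3278 mol.
Mass of O2 = 8.3278 mol × 32.00 g/mol = 266.49 g.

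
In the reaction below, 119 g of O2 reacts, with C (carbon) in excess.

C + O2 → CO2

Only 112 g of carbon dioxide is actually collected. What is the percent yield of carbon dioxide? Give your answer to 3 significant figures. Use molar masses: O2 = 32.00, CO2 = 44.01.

n(O2) = 119.0 g / 32.00 g/mol = 3.719 mol.
From the equation the O2:CO2 mole ratio is 1:1, so n(CO2) = 3.719 × 1/1 = 3.719 mol.
Mass of CO2 = 3.719 mol × 44.01 g/mol = 163.7 g.
This is the theoretical yield. Percent yield = 112 g / 163.7 g × 100% = 68.43%.

68.4 %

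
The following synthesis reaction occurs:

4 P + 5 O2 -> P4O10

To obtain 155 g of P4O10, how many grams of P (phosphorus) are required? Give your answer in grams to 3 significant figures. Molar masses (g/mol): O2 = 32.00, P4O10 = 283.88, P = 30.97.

n(P4O10) = 155.0 g / 283.88 g/mol = 0.5460 mol.
From the equation the P4O10:P mole ratio is 1:4, so n(P) = 0.5460 × 4/1 = 2.184 mol.
Mass of P = 2.184 mol × 30.97 g/mol = 67.64 g.

67.6 g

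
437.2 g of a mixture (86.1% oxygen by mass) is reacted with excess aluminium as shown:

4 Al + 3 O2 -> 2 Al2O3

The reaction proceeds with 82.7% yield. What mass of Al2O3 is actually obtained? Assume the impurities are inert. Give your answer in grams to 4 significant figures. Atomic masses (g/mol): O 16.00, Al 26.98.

661.3 g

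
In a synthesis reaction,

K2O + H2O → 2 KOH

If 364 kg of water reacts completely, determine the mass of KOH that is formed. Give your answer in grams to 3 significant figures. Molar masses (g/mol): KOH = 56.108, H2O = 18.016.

Convert: 364 kg = 364000 g.
n(H2O) = 364000 g / 18.016 g/mol = 20200 mol.
From the equation the H2O:KOH mole ratio is 1:2, so n(KOH) = 20200 × 2/1 = 40410 mol.
Mass of KOH = 40410 mol × 56.108 g/mol = 2.267 × 10^6 g.

2270000 g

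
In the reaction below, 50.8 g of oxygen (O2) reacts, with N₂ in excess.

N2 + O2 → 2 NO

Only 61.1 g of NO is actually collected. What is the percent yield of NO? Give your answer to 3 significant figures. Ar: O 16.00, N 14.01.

M(O2) = 2(16.00) = 32.00 g/mol.
M(NO) = 14.01 + 16.00 = 30.01 g/mol.
n(O2) = 50.80 g / 32.00 g/mol = 1.587 mol.
From the equation the O2:NO mole ratio is 1:2, so n(NO) = 1.587 × 2/1 = 3.175 mol.
Mass of NO = 3.175 mol × 30.01 g/mol = 95.28 g.
This is the theoretical yield. Percent yield = 61.1 g / 95.28 g × 100% = 64.13%.

64.1 %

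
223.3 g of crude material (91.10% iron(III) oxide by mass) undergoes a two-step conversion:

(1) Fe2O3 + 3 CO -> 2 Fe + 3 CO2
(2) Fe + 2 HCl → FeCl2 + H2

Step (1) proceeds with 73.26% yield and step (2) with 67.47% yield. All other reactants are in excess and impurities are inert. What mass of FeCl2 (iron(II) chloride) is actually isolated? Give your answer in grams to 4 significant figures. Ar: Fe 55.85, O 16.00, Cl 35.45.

159.6 g

Pure Fe2O3 = 223.3 × 0.9110 = 203.43 g.
M(Fe2O3) = 2(55.85) + 3(16.00) = 159.70 g/mol.
M(FeCl2) = 55.85 + 2(35.45) = 126.75 g/mol.
n(Fe2O3) = 203.43 / 159.70 = 1.2738 mol.
Step 1 (Fe2O3:Fe = 1:2): theoretical n(Fe) = 2.5476 mol; at 73.26% yield, n(Fe) = 1.8664 mol.
Step 2 (Fe:FeCl2 = 1:1): theoretical n(FeCl2) = 1.8664 mol, so theoretical mass = 1.8664 × 126.75 = 236.56 g.
At 67.47% yield, actual mass of FeCl2 = 236.56 × 0.6747 = 159.61 g.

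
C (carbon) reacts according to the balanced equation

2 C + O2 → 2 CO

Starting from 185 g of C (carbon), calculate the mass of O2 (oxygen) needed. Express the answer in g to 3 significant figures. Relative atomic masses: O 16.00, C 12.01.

246 g

M(C) = 12.01 g/mol.
M(O2) = 2(16.00) = 32.00 g/mol.
n(C) = 185.0 g / 12.01 g/mol = 15.40 mol.
From the equation the C:O2 mole ratio is 2:1, so n(O2) = 15.40 × 1/2 = 7.702 mol.
Mass of O2 = 7.702 mol × 32.00 g/mol = 246.5 g.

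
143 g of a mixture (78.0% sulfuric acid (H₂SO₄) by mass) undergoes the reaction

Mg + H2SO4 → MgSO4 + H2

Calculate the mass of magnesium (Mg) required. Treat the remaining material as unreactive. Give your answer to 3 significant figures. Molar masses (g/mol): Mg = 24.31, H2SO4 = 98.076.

Mass of pure H2SO4 = 143 g × 0.780 = 111.5 g.
n(H2SO4) = 111.5 g / 98.076 g/mol = 1.137 mol.
From the equation the H2SO4:Mg mole ratio is 1:1, so n(Mg) = 1.137 × 1/1 = 1.137 mol.
Mass of Mg = 1.137 mol × 24.31 g/mol = 27.65 g.

27.6 g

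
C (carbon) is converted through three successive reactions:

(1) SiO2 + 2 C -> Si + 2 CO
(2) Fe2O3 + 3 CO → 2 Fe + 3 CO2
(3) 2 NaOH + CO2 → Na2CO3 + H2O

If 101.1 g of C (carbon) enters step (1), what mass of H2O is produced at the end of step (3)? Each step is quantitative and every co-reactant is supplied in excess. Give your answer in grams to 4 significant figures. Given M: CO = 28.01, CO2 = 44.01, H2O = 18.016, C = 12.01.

151.7 g

n(C) = 101.1 / 12.01 = 8.4180 mol.
Reaction (1): C→CO ratio 2:2 ⇒ n(CO) = 8.4180 mol.
Reaction (2): CO→CO2 ratio 3:3 ⇒ n(CO2) = 8.4180 mol.
Reaction (3): CO2→H2O ratio 1:1 ⇒ n(H2O) = 8.4180 mol.
Mass of H2O = 8.4180 × 18.016 = 151.66 g.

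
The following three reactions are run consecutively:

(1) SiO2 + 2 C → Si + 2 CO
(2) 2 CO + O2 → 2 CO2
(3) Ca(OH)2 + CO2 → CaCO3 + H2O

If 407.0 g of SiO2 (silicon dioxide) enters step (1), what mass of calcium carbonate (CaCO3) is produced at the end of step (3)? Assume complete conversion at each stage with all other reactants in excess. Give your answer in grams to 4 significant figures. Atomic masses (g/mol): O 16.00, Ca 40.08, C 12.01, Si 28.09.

M(SiO2) = 28.09 + 2(16.00) = 60.09 g/mol.
M(CaCO3) = 40.08 + 12.01 + 3(16.00) = 100.09 g/mol.
n(SiO2) = 407.0 / 60.09 = 6.7732 mol.
Reaction (1): SiO2→CO ratio 1:2 ⇒ n(CO) = 13.546 mol.
Reaction (2): CO→CO2 ratio 2:2 ⇒ n(CO2) = 13.546 mol.
Reaction (3): CO2→CaCO3 ratio 1:1 ⇒ n(CaCO3) = 13.546 mol.
Mass of CaCO3 = 13.546 × 100.09 = 1355.9 g.

1356 g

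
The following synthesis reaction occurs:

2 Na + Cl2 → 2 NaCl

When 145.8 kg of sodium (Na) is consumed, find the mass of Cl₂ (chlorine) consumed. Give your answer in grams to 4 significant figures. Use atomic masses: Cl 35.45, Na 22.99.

M(Na) = 22.99 g/mol.
M(Cl2) = 2(35.45) = 70.90 g/mol.
Convert: 145.8 kg = 145800 g.
n(Na) = 145800 g / 22.99 g/mol = 6341.9 mol.
From the equation the Na:Cl2 mole ratio is 2:1, so n(Cl2) = 6341.9 × 1/2 = 3170.9 mol.
Mass of Cl2 = 3170.9 mol × 70.90 g/mol = 224820 g.

224800 g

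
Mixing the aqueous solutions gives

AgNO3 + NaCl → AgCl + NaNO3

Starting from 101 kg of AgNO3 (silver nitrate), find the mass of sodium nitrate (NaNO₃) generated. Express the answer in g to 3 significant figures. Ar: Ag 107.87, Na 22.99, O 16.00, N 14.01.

50500 g

M(AgNO3) = 107.87 + 14.01 + 3(16.00) = 169.88 g/mol.
M(NaNO3) = 22.99 + 14.01 + 3(16.00) = 85.00 g/mol.
Convert: 101 kg = 101000 g.
n(AgNO3) = 101000 g / 169.88 g/mol = 594.5 mol.
From the equation the AgNO3:NaNO3 mole ratio is 1:1, so n(NaNO3) = 594.5 × 1/1 = 594.5 mol.
Mass of NaNO3 = 594.5 mol × 85.00 g/mol = 50540 g.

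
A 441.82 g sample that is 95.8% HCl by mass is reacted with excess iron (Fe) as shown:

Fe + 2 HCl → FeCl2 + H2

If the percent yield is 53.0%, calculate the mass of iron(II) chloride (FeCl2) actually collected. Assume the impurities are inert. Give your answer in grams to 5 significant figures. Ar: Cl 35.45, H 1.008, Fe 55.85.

389.95 g

Pure HCl available = 441.82 g × 0.958 = 423.264 g.
M(HCl) = 1.008 + 35.45 = 36.458 g/mol.
M(FeCl2) = 55.85 + 2(35.45) = 126.75 g/mol.
n(HCl) = 423.264 g / 36.458 g/mol = 11.6096 mol.
From the equation the HCl:FeCl2 mole ratio is 2:1, so n(FeCl2) = 11.6096 × 1/2 = 5.80481 mol.
Mass of FeCl2 = 5.80481 mol × 126.75 g/mol = 735.760 g.
Actual mass collected = 735.760 g × 0.530 = 389.953 g.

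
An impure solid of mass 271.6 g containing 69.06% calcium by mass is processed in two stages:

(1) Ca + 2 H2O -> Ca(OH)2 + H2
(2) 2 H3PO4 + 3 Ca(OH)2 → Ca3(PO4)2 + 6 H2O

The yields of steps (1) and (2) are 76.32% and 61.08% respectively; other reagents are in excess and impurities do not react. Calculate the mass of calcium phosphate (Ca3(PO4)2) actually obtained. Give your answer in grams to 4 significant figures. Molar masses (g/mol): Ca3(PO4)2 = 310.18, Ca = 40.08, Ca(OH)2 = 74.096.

225.6 g

Pure Ca = 271.6 × 0.6906 = 187.57 g.
n(Ca) = 187.57 / 40.08 = 4.6798 mol.
Step 1 (Ca:Ca(OH)2 = 1:1): theoretical n(Ca(OH)2) = 4.6798 mol; at 76.32% yield, n(Ca(OH)2) = 3.5716 mol.
Step 2 (Ca(OH)2:Ca3(PO4)2 = 3:1): theoretical n(Ca3(PO4)2) = 1.1905 mol, so theoretical mass = 1.1905 × 310.18 = 369.28 g.
At 61.08% yield, actual mass of Ca3(PO4)2 = 369.28 × 0.6108 = 225.56 g.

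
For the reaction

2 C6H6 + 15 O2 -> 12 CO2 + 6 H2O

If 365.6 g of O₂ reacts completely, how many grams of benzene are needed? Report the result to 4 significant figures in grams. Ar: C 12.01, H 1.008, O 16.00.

119.0 g

M(O2) = 2(16.00) = 32.00 g/mol.
M(C6H6) = 6(12.01) + 6(1.008) = 78.108 g/mol.
n(O2) = 365.60 g / 32.00 g/mol = 11.425 mol.
From the equation the O2:C6H6 mole ratio is 15:2, so n(C6H6) = 11.425 × 2/15 = 1.5233 mol.
Mass of C6H6 = 1.5233 mol × 78.108 g/mol = 118.98 g.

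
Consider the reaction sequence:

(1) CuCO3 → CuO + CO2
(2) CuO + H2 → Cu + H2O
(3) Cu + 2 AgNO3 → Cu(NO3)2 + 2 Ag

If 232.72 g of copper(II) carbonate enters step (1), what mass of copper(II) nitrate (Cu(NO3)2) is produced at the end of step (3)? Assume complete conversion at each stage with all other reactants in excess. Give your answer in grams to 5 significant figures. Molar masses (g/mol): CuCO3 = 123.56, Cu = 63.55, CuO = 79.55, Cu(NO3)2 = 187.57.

353.28 g

n(CuCO3) = 232.72 / 123.56 = 1.88346 mol.
Reaction (1): CuCO3→CuO ratio 1:1 ⇒ n(CuO) = 1.88346 mol.
Reaction (2): CuO→Cu ratio 1:1 ⇒ n(Cu) = 1.88346 mol.
Reaction (3): Cu→Cu(NO3)2 ratio 1:1 ⇒ n(Cu(NO3)2) = 1.88346 mol.
Mass of Cu(NO3)2 = 1.88346 × 187.57 = 353.280 g.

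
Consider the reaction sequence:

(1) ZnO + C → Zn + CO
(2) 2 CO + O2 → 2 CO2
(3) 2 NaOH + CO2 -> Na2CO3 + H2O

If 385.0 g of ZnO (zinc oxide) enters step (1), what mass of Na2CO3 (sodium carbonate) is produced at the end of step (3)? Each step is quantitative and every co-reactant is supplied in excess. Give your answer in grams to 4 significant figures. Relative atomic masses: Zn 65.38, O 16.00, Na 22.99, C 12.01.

501.4 g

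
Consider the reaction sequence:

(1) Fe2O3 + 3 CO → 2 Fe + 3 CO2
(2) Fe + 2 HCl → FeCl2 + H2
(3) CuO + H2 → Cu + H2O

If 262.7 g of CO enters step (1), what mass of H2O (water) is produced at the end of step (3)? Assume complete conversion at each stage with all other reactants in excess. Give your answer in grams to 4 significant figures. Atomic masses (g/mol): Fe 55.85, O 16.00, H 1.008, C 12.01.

112.6 g

M(CO) = 12.01 + 16.00 = 28.01 g/mol.
M(H2O) = 2(1.008) + 16.00 = 18.016 g/mol.
n(CO) = 262.7 / 28.01 = 9.3788 mol.
Reaction (1): CO→Fe ratio 3:2 ⇒ n(Fe) = 6.2525 mol.
Reaction (2): Fe→H2 ratio 1:1 ⇒ n(H2) = 6.2525 mol.
Reaction (3): H2→H2O ratio 1:1 ⇒ n(H2O) = 6.2525 mol.
Mass of H2O = 6.2525 × 18.016 = 112.65 g.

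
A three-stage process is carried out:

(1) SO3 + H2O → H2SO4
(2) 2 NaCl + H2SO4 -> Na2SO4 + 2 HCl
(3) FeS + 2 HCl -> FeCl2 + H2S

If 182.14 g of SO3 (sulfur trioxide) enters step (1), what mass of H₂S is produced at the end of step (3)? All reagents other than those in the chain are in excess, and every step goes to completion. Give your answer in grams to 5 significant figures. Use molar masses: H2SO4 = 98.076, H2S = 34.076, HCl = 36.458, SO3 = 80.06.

77.524 g

n(SO3) = 182.14 / 80.06 = 2.27504 mol.
Reaction (1): SO3→H2SO4 ratio 1:1 ⇒ n(H2SO4) = 2.27504 mol.
Reaction (2): H2SO4→HCl ratio 1:2 ⇒ n(HCl) = 4.55009 mol.
Reaction (3): HCl→H2S ratio 2:1 ⇒ n(H2S) = 2.27504 mol.
Mass of H2S = 2.27504 × 34.076 = 77.5244 g.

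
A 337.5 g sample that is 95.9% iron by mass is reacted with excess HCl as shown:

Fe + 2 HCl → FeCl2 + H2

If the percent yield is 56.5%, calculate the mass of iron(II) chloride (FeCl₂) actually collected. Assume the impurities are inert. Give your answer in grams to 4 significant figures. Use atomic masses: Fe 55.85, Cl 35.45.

415.0 g

Pure Fe available = 337.5 g × 0.959 = 323.66 g.
M(Fe) = 55.85 g/mol.
M(FeCl2) = 55.85 + 2(35.45) = 126.75 g/mol.
n(Fe) = 323.66 g / 55.85 g/mol = 5.7952 mol.
From the equation the Fe:FeCl2 mole ratio is 1:1, so n(FeCl2) = 5.7952 × 1/1 = 5.7952 mol.
Mass of FeCl2 = 5.7952 mol × 126.75 g/mol = 734.54 g.
Actual mass collected = 734.54 g × 0.565 = 415.02 g.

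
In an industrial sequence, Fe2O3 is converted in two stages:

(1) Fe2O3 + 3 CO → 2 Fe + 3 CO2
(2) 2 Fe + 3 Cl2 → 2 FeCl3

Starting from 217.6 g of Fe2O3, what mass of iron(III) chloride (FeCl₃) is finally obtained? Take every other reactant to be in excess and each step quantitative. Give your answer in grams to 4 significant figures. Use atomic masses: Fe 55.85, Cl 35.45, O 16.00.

442.0 g

M(Fe2O3) = 2(55.85) + 3(16.00) = 159.70 g/mol.
M(FeCl3) = 55.85 + 3(35.45) = 162.20 g/mol.
n(Fe2O3) = 217.60 / 159.70 = 1.3626 mol.
Step 1 gives a 1:2 ratio of Fe2O3 to Fe, so n(Fe) = 2.7251 mol.
In step 2 the Fe:FeCl3 ratio is 2:2, so n(FeCl3) = 2.7251 mol.
Mass of FeCl3 = 2.7251 × 162.20 = 442.01 g.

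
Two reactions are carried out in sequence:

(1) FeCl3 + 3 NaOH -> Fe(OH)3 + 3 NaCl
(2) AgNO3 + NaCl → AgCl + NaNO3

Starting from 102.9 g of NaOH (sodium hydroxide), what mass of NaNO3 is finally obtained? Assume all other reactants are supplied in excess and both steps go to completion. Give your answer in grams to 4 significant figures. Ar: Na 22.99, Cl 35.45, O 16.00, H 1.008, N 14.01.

M(NaOH) = 22.99 + 16.00 + 1.008 = 39.998 g/mol.
M(NaNO3) = 22.99 + 14.01 + 3(16.00) = 85.00 g/mol.
n(NaOH) = 102.90 / 39.998 = 2.5726 mol.
Step 1 gives a 3:3 ratio of NaOH to NaCl, so n(NaCl) = 2.5726 mol.
In step 2 the NaCl:NaNO3 ratio is 1:1, so n(NaNO3) = 2.5726 mol.
Mass of NaNO3 = 2.5726 × 85.00 = 218.67 g.

218.7 g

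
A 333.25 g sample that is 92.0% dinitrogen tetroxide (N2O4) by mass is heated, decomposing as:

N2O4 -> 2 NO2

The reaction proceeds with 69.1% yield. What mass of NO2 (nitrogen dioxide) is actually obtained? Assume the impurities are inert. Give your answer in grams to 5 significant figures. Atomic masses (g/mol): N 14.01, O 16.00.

211.85 g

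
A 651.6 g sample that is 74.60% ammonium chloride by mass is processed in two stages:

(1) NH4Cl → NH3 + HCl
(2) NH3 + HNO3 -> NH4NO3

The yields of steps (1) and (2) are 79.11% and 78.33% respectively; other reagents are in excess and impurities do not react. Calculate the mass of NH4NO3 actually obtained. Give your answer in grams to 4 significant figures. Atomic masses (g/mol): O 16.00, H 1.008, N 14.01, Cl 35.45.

Pure NH4Cl = 651.6 × 0.7460 = 486.09 g.
M(NH4Cl) = 14.01 + 4(1.008) + 35.45 = 53.492 g/mol.
M(NH4NO3) = 2(14.01) + 4(1.008) + 3(16.00) = 80.052 g/mol.
n(NH4Cl) = 486.09 / 53.492 = 9.0872 mol.
Step 1 (NH4Cl:NH3 = 1:1): theoretical n(NH3) = 9.0872 mol; at 79.11% yield, n(NH3) = 7.1889 mol.
Step 2 (NH3:NH4NO3 = 1:1): theoretical n(NH4NO3) = 7.1889 mol, so theoretical mass = 7.1889 × 80.052 = 575.49 g.
At 78.33% yield, actual mass of NH4NO3 = 575.49 × 0.7833 = 450.78 g.

450.8 g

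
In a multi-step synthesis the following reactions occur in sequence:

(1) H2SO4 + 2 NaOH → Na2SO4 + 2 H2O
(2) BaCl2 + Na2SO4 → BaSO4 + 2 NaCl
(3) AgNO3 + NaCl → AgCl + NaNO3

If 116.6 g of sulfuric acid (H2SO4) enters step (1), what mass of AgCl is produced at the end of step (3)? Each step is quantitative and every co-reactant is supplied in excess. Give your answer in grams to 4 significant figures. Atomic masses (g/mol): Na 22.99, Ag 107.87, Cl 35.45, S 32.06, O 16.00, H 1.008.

340.8 g

M(H2SO4) = 2(1.008) + 32.06 + 4(16.00) = 98.076 g/mol.
M(AgCl) = 107.87 + 35.45 = 143.32 g/mol.
n(H2SO4) = 116.6 / 98.076 = 1.1889 mol.
Reaction (1): H2SO4→Na2SO4 ratio 1:1 ⇒ n(Na2SO4) = 1.1889 mol.
Reaction (2): Na2SO4→NaCl ratio 1:2 ⇒ n(NaCl) = 2.3777 mol.
Reaction (3): NaCl→AgCl ratio 1:1 ⇒ n(AgCl) = 2.3777 mol.
Mass of AgCl = 2.3777 × 143.32 = 340.78 g.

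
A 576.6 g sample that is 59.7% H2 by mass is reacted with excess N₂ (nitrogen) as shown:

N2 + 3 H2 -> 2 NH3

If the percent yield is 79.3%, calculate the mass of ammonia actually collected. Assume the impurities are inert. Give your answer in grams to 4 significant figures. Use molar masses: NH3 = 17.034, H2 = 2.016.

Pure H2 available = 576.6 g × 0.597 = 344.23 g.
n(H2) = 344.23 g / 2.016 g/mol = 170.75 mol.
From the equation the H2:NH3 mole ratio is 3:2, so n(NH3) = 170.75 × 2/3 = 113.83 mol.
Mass of NH3 = 113.83 mol × 17.034 g/mol = 1939.0 g.
Actual mass collected = 1939.0 g × 0.793 = 1537.6 g.

1538 g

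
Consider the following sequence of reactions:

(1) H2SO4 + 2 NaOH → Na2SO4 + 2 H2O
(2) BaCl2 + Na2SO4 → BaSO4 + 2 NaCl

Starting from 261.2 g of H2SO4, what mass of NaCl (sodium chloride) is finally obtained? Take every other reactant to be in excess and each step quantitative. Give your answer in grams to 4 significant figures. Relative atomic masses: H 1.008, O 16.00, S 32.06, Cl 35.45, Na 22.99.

311.3 g

M(H2SO4) = 2(1.008) + 32.06 + 4(16.00) = 98.076 g/mol.
M(NaCl) = 22.99 + 35.45 = 58.44 g/mol.
n(H2SO4) = 261.20 / 98.076 = 2.6632 mol.
Step 1 gives a 1:1 ratio of H2SO4 to Na2SO4, so n(Na2SO4) = 2.6632 mol.
In step 2 the Na2SO4:NaCl ratio is 1:2, so n(NaCl) = 5.3265 mol.
Mass of NaCl = 5.3265 × 58.44 = 311.28 g.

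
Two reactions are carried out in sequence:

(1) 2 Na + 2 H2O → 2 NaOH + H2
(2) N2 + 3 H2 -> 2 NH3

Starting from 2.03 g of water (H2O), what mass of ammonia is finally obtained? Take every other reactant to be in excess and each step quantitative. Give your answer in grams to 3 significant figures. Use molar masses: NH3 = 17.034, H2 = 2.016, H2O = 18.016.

n(H2O) = 2.030 / 18.016 = 0.1127 mol.
Step 1 gives a 2:1 ratio of H2O to H2, so n(H2) = 0.05634 mol.
In step 2 the H2:NH3 ratio is 3:2, so n(NH3) = 0.03756 mol.
Mass of NH3 = 0.03756 × 17.034 = 0.6398 g.

0.640 g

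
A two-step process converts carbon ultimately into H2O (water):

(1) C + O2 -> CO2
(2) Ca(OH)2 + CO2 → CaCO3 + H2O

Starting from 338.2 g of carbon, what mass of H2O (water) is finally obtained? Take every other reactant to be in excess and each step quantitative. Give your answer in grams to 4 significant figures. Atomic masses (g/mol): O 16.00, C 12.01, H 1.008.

M(C) = 12.01 g/mol.
M(H2O) = 2(1.008) + 16.00 = 18.016 g/mol.
n(C) = 338.20 / 12.01 = 28.160 mol.
Step 1 gives a 1:1 ratio of C to CO2, so n(CO2) = 28.160 mol.
In step 2 the CO2:H2O ratio is 1:1, so n(H2O) = 28.160 mol.
Mass of H2O = 28.160 × 18.016 = 507.33 g.

507.3 g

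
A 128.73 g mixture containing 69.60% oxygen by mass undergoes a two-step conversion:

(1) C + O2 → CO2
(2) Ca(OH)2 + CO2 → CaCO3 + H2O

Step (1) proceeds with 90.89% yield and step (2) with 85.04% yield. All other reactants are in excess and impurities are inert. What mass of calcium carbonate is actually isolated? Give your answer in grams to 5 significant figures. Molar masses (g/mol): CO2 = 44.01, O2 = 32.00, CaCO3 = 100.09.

Pure O2 = 128.73 × 0.6960 = 89.5961 g.
n(O2) = 89.5961 / 32.00 = 2.79988 mol.
Step 1 (O2:CO2 = 1:1): theoretical n(CO2) = 2.79988 mol; at 90.89% yield, n(CO2) = 2.54481 mol.
Step 2 (CO2:CaCO3 = 1:1): theoretical n(CaCO3) = 2.54481 mol, so theoretical mass = 2.54481 × 100.09 = 254.710 g.
At 85.04% yield, actual mass of CaCO3 = 254.710 × 0.8504 = 216.605 g.

216.61 g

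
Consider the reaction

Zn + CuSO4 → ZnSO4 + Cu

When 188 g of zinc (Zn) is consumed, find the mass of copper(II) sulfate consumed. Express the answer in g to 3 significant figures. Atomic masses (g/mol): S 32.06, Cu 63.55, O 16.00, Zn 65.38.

459 g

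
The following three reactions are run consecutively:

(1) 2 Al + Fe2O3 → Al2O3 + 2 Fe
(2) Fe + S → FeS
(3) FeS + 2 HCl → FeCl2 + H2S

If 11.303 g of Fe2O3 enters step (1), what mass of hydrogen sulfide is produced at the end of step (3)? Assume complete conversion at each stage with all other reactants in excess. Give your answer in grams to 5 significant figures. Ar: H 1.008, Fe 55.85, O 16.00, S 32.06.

4.8236 g

M(Fe2O3) = 2(55.85) + 3(16.00) = 159.70 g/mol.
M(H2S) = 2(1.008) + 32.06 = 34.076 g/mol.
n(Fe2O3) = 11.303 / 159.70 = 0.0707765 mol.
Reaction (1): Fe2O3→Fe ratio 1:2 ⇒ n(Fe) = 0.141553 mol.
Reaction (2): Fe→FeS ratio 1:1 ⇒ n(FeS) = 0.141553 mol.
Reaction (3): FeS→H2S ratio 1:1 ⇒ n(H2S) = 0.141553 mol.
Mass of H2S = 0.141553 × 34.076 = 4.82356 g.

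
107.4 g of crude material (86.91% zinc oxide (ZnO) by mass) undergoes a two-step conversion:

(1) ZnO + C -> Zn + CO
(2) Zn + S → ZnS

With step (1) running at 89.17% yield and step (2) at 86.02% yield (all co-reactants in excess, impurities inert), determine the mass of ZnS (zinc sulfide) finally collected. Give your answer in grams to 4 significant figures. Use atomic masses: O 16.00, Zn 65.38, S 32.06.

Pure ZnO = 107.4 × 0.8691 = 93.341 g.
M(ZnO) = 65.38 + 16.00 = 81.38 g/mol.
M(ZnS) = 65.38 + 32.06 = 97.44 g/mol.
n(ZnO) = 93.341 / 81.38 = 1.1470 mol.
Step 1 (ZnO:Zn = 1:1): theoretical n(Zn) = 1.1470 mol; at 89.17% yield, n(Zn) = 1.0228 mol.
Step 2 (Zn:ZnS = 1:1): theoretical n(ZnS) = 1.0228 mol, so theoretical mass = 1.0228 × 97.44 = 99.658 g.
At 86.02% yield, actual mass of ZnS = 99.658 × 0.8602 = 85.726 g.

85.73 g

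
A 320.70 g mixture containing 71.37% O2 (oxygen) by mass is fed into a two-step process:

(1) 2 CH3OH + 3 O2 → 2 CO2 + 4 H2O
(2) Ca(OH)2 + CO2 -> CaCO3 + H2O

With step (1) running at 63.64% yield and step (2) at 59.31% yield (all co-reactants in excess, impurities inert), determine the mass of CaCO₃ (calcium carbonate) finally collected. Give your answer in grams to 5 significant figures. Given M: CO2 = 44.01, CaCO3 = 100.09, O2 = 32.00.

180.14 g

Pure O2 = 320.70 × 0.7137 = 228.884 g.
n(O2) = 228.884 / 32.00 = 7.15261 mol.
Step 1 (O2:CO2 = 3:2): theoretical n(CO2) = 4.76841 mol; at 63.64% yield, n(CO2) = 3.03461 mol.
Step 2 (CO2:CaCO3 = 1:1): theoretical n(CaCO3) = 3.03461 mol, so theoretical mass = 3.03461 × 100.09 = 303.735 g.
At 59.31% yield, actual mass of CaCO3 = 303.735 × 0.5931 = 180.145 g.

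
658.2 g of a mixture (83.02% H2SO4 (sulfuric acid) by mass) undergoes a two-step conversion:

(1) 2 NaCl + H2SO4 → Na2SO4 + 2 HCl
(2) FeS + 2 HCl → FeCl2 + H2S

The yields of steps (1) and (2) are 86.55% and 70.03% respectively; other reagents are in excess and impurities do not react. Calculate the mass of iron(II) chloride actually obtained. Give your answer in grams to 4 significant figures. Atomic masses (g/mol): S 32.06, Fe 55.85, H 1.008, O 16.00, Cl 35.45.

Pure H2SO4 = 658.2 × 0.8302 = 546.44 g.
M(H2SO4) = 2(1.008) + 32.06 + 4(16.00) = 98.076 g/mol.
M(FeCl2) = 55.85 + 2(35.45) = 126.75 g/mol.
n(H2SO4) = 546.44 / 98.076 = 5.5716 mol.
Step 1 (H2SO4:HCl = 1:2): theoretical n(HCl) = 11.143 mol; at 86.55% yield, n(HCl) = 9.6444 mol.
Step 2 (HCl:FeCl2 = 2:1): theoretical n(FeCl2) = 4.8222 mol, so theoretical mass = 4.8222 × 126.75 = 611.21 g.
At 70.03% yield, actual mass of FeCl2 = 611.21 × 0.7003 = 428.03 g.

428.0 g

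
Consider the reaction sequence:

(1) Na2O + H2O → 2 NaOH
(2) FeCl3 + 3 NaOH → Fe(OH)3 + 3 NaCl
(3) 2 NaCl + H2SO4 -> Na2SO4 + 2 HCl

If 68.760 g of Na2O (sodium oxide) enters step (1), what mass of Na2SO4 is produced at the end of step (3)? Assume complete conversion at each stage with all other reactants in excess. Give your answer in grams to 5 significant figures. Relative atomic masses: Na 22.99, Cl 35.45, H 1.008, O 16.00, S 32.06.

M(Na2O) = 2(22.99) + 16.00 = 61.98 g/mol.
M(Na2SO4) = 2(22.99) + 32.06 + 4(16.00) = 142.04 g/mol.
n(Na2O) = 68.760 / 61.98 = 1.10939 mol.
Reaction (1): Na2O→NaOH ratio 1:2 ⇒ n(NaOH) = 2.21878 mol.
Reaction (2): NaOH→NaCl ratio 3:3 ⇒ n(NaCl) = 2.21878 mol.
Reaction (3): NaCl→Na2SO4 ratio 2:1 ⇒ n(Na2SO4) = 1.10939 mol.
Mass of Na2SO4 = 1.10939 × 142.04 = 157.578 g.

157.58 g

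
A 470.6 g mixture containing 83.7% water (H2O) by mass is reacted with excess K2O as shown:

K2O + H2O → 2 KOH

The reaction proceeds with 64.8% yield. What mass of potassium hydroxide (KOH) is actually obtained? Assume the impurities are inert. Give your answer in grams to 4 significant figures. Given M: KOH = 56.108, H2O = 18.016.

Pure H2O available = 470.6 g × 0.837 = 393.89 g.
n(H2O) = 393.89 g / 18.016 g/mol = 21.863 mol.
From the equation the H2O:KOH mole ratio is 1:2, so n(KOH) = 21.863 × 2/1 = 43.727 mol.
Mass of KOH = 43.727 mol × 56.108 g/mol = 2453.4 g.
Actual mass collected = 2453.4 g × 0.648 = 1589.8 g.

1590 g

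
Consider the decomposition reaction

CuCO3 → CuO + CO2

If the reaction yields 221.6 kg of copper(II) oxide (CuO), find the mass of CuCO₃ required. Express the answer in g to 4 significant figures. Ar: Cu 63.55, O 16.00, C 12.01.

344200 g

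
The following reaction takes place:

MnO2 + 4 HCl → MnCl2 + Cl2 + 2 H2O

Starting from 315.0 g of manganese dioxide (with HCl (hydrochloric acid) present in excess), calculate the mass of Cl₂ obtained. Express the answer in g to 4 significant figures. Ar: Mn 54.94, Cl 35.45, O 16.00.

M(MnO2) = 54.94 + 2(16.00) = 86.94 g/mol.
M(Cl2) = 2(35.45) = 70.90 g/mol.
n(MnO2) = 315.00 g / 86.94 g/mol = 3.6232 mol.
From the equation the MnO2:Cl2 mole ratio is 1:1, so n(Cl2) = 3.6232 × 1/1 = 3.6232 mol.
Mass of Cl2 = 3.6232 mol × 70.90 g/mol = 256.88 g.

256.9 g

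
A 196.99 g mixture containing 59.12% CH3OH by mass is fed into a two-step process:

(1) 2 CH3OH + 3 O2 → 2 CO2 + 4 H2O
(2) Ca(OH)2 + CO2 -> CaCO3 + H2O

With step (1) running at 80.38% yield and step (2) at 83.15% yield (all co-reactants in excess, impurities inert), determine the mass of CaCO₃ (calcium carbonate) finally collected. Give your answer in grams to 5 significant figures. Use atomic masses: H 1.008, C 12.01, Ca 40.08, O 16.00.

Pure CH3OH = 196.99 × 0.5912 = 116.460 g.
M(CH3OH) = 12.01 + 4(1.008) + 16.00 = 32.042 g/mol.
M(CaCO3) = 40.08 + 12.01 + 3(16.00) = 100.09 g/mol.
n(CH3OH) = 116.460 / 32.042 = 3.63462 mol.
Step 1 (CH3OH:CO2 = 2:2): theoretical n(CO2) = 3.63462 mol; at 80.38% yield, n(CO2) = 2.92151 mol.
Step 2 (CO2:CaCO3 = 1:1): theoretical n(CaCO3) = 2.92151 mol, so theoretical mass = 2.92151 × 100.09 = 292.414 g.
At 83.15% yield, actual mass of CaCO3 = 292.414 × 0.8315 = 243.142 g.

243.14 g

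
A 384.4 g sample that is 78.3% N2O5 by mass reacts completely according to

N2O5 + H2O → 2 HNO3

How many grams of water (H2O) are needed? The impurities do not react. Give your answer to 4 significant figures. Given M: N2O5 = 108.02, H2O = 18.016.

Mass of pure N2O5 = 384.4 g × 0.783 = 300.99 g.
n(N2O5) = 300.99 g / 108.02 g/mol = 2.7864 mol.
From the equation the N2O5:H2O mole ratio is 1:1, so n(H2O) = 2.7864 × 1/1 = 2.7864 mol.
Mass of H2O = 2.7864 mol × 18.016 g/mol = 50.199 g.

50.20 g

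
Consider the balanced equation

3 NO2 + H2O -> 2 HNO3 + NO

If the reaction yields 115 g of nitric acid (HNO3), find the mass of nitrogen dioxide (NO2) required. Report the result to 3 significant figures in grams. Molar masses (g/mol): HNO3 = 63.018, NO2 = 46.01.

126 g

n(HNO3) = 115.0 g / 63.018 g/mol = 1.825 mol.
From the equation the HNO3:NO2 mole ratio is 2:3, so n(NO2) = 1.825 × 3/2 = 2.737 mol.
Mass of NO2 = 2.737 mol × 46.01 g/mol = 125.9 g.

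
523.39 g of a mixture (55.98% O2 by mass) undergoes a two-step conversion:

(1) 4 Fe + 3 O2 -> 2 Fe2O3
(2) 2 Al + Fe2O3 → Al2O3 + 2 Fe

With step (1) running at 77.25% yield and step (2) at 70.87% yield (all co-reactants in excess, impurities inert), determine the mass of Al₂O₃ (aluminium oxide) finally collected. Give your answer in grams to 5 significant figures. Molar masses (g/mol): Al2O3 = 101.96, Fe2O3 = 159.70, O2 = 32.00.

340.73 g

Pure O2 = 523.39 × 0.5598 = 292.994 g.
n(O2) = 292.994 / 32.00 = 9.15605 mol.
Step 1 (O2:Fe2O3 = 3:2): theoretical n(Fe2O3) = 6.10404 mol; at 77.25% yield, n(Fe2O3) = 4.71537 mol.
Step 2 (Fe2O3:Al2O3 = 1:1): theoretical n(Al2O3) = 4.71537 mol, so theoretical mass = 4.71537 × 101.96 = 480.779 g.
At 70.87% yield, actual mass of Al2O3 = 480.779 × 0.7087 = 340.728 g.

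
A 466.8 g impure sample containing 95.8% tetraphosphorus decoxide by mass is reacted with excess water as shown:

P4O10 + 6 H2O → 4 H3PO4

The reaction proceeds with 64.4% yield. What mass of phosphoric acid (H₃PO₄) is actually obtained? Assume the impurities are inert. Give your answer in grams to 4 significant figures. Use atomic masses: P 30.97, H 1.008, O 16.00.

397.7 g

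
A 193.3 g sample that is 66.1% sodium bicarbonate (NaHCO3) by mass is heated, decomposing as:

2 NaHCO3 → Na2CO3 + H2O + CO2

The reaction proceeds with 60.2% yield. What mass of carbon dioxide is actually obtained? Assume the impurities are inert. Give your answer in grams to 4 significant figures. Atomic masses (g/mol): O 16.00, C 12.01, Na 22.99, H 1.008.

20.15 g

Pure NaHCO3 available = 193.3 g × 0.661 = 127.77 g.
M(NaHCO3) = 22.99 + 1.008 + 12.01 + 3(16.00) = 84.008 g/mol.
M(CO2) = 12.01 + 2(16.00) = 44.01 g/mol.
n(NaHCO3) = 127.77 g / 84.008 g/mol = 1.5209 mol.
From the equation the NaHCO3:CO2 mole ratio is 2:1, so n(CO2) = 1.5209 × 1/2 = 0.76047 mol.
Mass of CO2 = 0.76047 mol × 44.01 g/mol = 33.468 g.
Actual mass collected = 33.468 g × 0.602 = 20.148 g.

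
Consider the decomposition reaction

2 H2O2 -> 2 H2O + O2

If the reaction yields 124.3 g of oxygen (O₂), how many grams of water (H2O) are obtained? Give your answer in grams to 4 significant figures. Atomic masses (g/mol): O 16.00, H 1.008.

140.0 g

M(O2) = 2(16.00) = 32.00 g/mol.
M(H2O) = 2(1.008) + 16.00 = 18.016 g/mol.
n(O2) = 124.30 g / 32.00 g/mol = 3.8844 mol.
From the equation the O2:H2O mole ratio is 1:2, so n(H2O) = 3.8844 × 2/1 = 7.7687 mol.
Mass of H2O = 7.7687 mol × 18.016 g/mol = 139.96 g.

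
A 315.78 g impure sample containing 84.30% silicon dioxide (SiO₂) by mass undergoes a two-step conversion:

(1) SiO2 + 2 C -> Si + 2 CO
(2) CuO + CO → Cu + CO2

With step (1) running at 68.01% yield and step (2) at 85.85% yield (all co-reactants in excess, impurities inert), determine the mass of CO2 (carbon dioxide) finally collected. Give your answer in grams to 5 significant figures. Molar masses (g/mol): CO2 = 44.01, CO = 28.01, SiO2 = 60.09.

227.67 g

Pure SiO2 = 315.78 × 0.8430 = 266.203 g.
n(SiO2) = 266.203 / 60.09 = 4.43006 mol.
Step 1 (SiO2:CO = 1:2): theoretical n(CO) = 8.86013 mol; at 68.01% yield, n(CO) = 6.02577 mol.
Step 2 (CO:CO2 = 1:1): theoretical n(CO2) = 6.02577 mol, so theoretical mass = 6.02577 × 44.01 = 265.194 g.
At 85.85% yield, actual mass of CO2 = 265.194 × 0.8585 = 227.669 g.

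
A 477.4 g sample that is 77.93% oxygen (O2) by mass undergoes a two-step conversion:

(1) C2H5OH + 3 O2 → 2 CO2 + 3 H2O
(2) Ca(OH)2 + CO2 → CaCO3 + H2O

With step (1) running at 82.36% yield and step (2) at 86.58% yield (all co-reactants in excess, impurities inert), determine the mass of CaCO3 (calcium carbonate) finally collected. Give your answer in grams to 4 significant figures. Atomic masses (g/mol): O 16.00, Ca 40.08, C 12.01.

553.2 g

Pure O2 = 477.4 × 0.7793 = 372.04 g.
M(O2) = 2(16.00) = 32.00 g/mol.
M(CaCO3) = 40.08 + 12.01 + 3(16.00) = 100.09 g/mol.
n(O2) = 372.04 / 32.00 = 11.626 mol.
Step 1 (O2:CO2 = 3:2): theoretical n(CO2) = 7.7508 mol; at 82.36% yield, n(CO2) = 6.3835 mol.
Step 2 (CO2:CaCO3 = 1:1): theoretical n(CaCO3) = 6.3835 mol, so theoretical mass = 6.3835 × 100.09 = 638.93 g.
At 86.58% yield, actual mass of CaCO3 = 638.93 × 0.8658 = 553.19 g.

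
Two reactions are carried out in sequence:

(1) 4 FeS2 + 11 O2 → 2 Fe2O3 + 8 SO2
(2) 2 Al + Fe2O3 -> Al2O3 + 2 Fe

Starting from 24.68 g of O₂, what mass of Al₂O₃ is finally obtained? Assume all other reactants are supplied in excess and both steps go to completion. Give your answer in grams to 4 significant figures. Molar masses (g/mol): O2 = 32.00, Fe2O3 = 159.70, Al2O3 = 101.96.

14.30 g

n(O2) = 24.680 / 32.00 = 0.77125 mol.
Step 1 gives a 11:2 ratio of O2 to Fe2O3, so n(Fe2O3) = 0.14023 mol.
In step 2 the Fe2O3:Al2O3 ratio is 1:1, so n(Al2O3) = 0.14023 mol.
Mass of Al2O3 = 0.14023 × 101.96 = 14.298 g.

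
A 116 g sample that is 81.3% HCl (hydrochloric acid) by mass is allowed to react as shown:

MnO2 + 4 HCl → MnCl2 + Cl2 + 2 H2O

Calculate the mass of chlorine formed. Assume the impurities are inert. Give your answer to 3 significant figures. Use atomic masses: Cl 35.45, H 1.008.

45.9 g

Mass of pure HCl = 116 g × 0.813 = 94.31 g.
M(HCl) = 1.008 + 35.45 = 36.458 g/mol.
M(Cl2) = 2(35.45) = 70.90 g/mol.
n(HCl) = 94.31 g / 36.458 g/mol = 2.587 mol.
From the equation the HCl:Cl2 mole ratio is 4:1, so n(Cl2) = 2.587 × 1/4 = 0.6467 mol.
Mass of Cl2 = 0.6467 mol × 70.90 g/mol = 45.85 g.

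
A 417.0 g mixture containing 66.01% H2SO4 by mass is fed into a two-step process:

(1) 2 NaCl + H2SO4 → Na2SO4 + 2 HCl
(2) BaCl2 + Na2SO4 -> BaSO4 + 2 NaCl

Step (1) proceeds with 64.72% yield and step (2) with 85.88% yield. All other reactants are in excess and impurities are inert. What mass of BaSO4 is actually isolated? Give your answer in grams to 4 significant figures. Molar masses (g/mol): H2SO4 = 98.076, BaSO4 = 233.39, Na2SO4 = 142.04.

Pure H2SO4 = 417.0 × 0.6601 = 275.26 g.
n(H2SO4) = 275.26 / 98.076 = 2.8066 mol.
Step 1 (H2SO4:Na2SO4 = 1:1): theoretical n(Na2SO4) = 2.8066 mol; at 64.72% yield, n(Na2SO4) = 1.8164 mol.
Step 2 (Na2SO4:BaSO4 = 1:1): theoretical n(BaSO4) = 1.8164 mol, so theoretical mass = 1.8164 × 233.39 = 423.94 g.
At 85.88% yield, actual mass of BaSO4 = 423.94 × 0.8588 = 364.08 g.

364.1 g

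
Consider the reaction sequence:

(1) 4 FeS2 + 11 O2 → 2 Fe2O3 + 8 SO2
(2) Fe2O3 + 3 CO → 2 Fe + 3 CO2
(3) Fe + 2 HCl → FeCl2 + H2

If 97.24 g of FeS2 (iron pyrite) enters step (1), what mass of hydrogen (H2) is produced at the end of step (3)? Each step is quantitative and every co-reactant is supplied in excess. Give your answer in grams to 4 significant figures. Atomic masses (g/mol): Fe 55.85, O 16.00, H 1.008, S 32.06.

1.634 g

M(FeS2) = 55.85 + 2(32.06) = 119.97 g/mol.
M(H2) = 2(1.008) = 2.016 g/mol.
n(FeS2) = 97.24 / 119.97 = 0.81054 mol.
Reaction (1): FeS2→Fe2O3 ratio 4:2 ⇒ n(Fe2O3) = 0.40527 mol.
Reaction (2): Fe2O3→Fe ratio 1:2 ⇒ n(Fe) = 0.81054 mol.
Reaction (3): Fe→H2 ratio 1:1 ⇒ n(H2) = 0.81054 mol.
Mass of H2 = 0.81054 × 2.016 = 1.6340 g.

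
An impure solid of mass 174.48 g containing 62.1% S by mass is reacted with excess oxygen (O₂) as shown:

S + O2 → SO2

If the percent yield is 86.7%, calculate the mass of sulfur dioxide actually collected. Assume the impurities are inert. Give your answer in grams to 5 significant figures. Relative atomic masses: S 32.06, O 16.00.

187.71 g

Pure S available = 174.48 g × 0.621 = 108.352 g.
M(S) = 32.06 g/mol.
M(SO2) = 32.06 + 2(16.00) = 64.06 g/mol.
n(S) = 108.352 g / 32.06 g/mol = 3.37967 mol.
From the equation the S:SO2 mole ratio is 1:1, so n(SO2) = 3.37967 × 1/1 = 3.37967 mol.
Mass of SO2 = 3.37967 mol × 64.06 g/mol = 216.501 g.
Actual mass collected = 216.501 g × 0.867 = 187.707 g.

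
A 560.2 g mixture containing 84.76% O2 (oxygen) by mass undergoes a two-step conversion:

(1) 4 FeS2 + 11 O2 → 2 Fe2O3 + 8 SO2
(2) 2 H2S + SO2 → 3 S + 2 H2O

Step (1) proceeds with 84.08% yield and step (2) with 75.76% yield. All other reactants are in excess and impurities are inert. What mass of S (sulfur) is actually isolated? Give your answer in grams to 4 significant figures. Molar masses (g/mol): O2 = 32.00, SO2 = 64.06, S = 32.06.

661.1 g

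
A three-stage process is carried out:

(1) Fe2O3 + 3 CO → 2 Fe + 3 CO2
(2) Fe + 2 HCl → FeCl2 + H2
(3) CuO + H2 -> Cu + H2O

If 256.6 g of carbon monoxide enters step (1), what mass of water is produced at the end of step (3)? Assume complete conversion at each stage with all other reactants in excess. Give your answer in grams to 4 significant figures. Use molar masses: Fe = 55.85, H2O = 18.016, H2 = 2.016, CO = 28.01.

110.0 g

n(CO) = 256.6 / 28.01 = 9.1610 mol.
Reaction (1): CO→Fe ratio 3:2 ⇒ n(Fe) = 6.1073 mol.
Reaction (2): Fe→H2 ratio 1:1 ⇒ n(H2) = 6.1073 mol.
Reaction (3): H2→H2O ratio 1:1 ⇒ n(H2O) = 6.1073 mol.
Mass of H2O = 6.1073 × 18.016 = 110.03 g.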